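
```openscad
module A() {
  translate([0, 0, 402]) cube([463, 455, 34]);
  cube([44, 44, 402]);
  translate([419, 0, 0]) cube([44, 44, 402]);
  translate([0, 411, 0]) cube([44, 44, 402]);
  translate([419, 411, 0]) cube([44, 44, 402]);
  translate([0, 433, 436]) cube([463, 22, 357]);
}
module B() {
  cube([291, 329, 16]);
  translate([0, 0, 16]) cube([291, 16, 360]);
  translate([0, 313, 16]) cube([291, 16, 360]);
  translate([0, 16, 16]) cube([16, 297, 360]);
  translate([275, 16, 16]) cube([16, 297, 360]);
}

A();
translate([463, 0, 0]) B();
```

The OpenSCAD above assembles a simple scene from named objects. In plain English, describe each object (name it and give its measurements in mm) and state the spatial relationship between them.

A is a chair. The seat is a 463×455×34 mm slab with its top at z = 436 mm, on four 44×44 mm corner legs (flush with the seat edges, standing on z = 0). A flat backrest 22 mm thick, 357 mm tall, spans the full seat width and rises from the seat top along its +y edge, rear face flush with the rear of the seat.

B is an open-topped rectangular box: outside dimensions 291×329×376 mm, with a uniform wall and base thickness of 16 mm. The base is a full 291×329 slab on the floor; four walls sit on top of the base. The front and back walls (the −y and +y sides) span the full width; the two side walls fit between them.

The open box is against the chair's +x side, with their −y faces flush.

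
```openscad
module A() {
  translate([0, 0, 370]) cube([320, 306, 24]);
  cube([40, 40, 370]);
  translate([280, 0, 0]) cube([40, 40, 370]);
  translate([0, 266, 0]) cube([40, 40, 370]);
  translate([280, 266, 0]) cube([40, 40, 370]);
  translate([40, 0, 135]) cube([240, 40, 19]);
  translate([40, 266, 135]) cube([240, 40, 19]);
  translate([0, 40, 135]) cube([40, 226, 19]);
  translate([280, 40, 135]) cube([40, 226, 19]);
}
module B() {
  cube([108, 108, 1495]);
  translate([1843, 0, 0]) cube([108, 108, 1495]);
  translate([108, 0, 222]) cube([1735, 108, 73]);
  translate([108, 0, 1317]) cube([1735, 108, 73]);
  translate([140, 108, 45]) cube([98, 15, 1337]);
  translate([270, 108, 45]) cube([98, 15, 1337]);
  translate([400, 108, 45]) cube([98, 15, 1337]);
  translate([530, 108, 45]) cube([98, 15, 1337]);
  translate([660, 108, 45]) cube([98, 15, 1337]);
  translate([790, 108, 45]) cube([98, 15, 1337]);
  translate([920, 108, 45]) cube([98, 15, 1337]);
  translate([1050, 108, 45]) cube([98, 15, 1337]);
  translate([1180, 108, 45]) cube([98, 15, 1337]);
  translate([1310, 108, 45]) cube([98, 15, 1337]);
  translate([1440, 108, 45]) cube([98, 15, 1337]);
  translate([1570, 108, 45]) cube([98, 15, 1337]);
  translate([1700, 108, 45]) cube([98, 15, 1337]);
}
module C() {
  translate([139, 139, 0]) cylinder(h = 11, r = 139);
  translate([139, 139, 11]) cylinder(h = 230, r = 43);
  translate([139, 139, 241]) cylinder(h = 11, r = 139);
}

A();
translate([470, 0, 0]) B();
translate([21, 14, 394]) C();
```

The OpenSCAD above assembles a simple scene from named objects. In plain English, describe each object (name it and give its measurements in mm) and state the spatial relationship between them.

A is a four-legged stool. The seat is 320×306 mm, 24 mm thick, top at z = 394 mm. It stands on four square legs, each 40×40 mm in cross-section, from z = 0 to the seat underside, each flush with a corner of the seat. Four stretchers, 40 mm wide and 19 mm tall, connect adjacent legs with their undersides at z = 135 mm, each running between the inner faces of the legs it joins and aligned with the legs' outer faces on the other axis.

B is a fence section. Two 108×108 mm posts, 1495 mm tall, stand on the floor with a clear span of 1735 mm between their inner faces. Two horizontal rails of 108×73 mm section span the gap between the posts with their undersides at z = 222 mm and z = 1317 mm, flush with the posts' −y face. 13 pickets, each 98 mm wide, 15 mm thick and 1337 mm tall, are fixed to the +y face of the rails with their bottoms at z = 45 mm, evenly spaced across the span with equal gaps (rounded down to the nearest mm) at the −x end and between each pair — any rounding remainder accumulates at the +x end.

C is a spool: two coaxial disc flanges of radius 139 mm and thickness 11 mm, joined by a core cylinder of radius 43 mm and height 230 mm. The lower flange rests on z = 0 and the three cylinders share a vertical axis.

The fence section is on the floor beside the stool on its +x side. The spool is on top of the stool, centred.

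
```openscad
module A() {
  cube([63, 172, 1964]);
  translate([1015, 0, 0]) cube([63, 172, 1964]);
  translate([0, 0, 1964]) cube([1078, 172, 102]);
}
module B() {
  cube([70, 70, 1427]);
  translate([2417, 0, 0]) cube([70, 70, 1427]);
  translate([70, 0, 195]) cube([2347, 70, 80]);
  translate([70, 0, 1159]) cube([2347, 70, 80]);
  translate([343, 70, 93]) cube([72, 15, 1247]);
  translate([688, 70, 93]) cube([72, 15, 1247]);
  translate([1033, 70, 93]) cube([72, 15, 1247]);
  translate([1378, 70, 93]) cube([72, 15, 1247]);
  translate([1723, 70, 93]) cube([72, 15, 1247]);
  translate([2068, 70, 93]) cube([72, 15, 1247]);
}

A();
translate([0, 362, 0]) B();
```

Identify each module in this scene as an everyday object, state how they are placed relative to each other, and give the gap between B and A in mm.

The fence section's nearest face is 190 mm from the door frame's +y face.

A is a door frame. B is a fence section. The fence section is on the floor beside the door frame on its +y side. The gap between the fence section and the door frame is 190 mm.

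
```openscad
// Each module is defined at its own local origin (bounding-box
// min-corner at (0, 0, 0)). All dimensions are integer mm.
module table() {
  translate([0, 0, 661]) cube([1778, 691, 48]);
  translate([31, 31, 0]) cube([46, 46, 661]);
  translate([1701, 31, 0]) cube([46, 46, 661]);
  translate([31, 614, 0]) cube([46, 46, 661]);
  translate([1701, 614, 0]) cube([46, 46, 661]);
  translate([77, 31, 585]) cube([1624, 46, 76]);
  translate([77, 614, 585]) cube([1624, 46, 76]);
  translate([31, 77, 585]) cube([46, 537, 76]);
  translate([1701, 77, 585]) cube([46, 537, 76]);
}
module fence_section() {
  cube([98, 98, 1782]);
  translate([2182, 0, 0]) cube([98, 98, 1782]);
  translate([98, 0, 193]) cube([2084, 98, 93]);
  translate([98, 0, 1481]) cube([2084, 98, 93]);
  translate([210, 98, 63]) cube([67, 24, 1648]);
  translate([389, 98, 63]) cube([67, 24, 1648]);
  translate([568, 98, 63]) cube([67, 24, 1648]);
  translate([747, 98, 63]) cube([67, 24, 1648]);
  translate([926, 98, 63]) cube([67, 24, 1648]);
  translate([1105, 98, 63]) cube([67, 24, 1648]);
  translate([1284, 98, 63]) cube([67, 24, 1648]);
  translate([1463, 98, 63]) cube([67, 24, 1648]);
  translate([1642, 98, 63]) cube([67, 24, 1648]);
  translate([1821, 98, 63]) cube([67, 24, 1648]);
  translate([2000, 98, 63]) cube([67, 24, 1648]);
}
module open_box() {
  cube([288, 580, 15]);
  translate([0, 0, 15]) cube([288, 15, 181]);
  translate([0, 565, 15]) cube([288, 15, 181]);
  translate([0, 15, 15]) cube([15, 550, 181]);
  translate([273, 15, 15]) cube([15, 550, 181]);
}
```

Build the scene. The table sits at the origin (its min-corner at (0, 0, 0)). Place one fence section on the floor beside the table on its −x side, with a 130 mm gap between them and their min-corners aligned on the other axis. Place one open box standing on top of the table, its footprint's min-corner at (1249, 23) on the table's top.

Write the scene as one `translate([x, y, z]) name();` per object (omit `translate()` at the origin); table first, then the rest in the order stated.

table();
translate([-2410, 0, 0]) fence_section();
translate([1249, 23, 709]) open_box();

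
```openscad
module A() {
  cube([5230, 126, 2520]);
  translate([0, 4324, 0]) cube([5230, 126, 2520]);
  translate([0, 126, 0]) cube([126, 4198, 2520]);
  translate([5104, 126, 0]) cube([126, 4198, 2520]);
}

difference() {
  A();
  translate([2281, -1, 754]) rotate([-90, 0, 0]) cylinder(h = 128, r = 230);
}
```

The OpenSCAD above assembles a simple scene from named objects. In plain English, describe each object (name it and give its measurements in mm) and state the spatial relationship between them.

A is the wall frame of a small rectangular building: four walls, each 2520 mm tall and 126 mm thick, enclosing a footprint 5230 mm (x) by 4450 mm (y) outside-to-outside, with no floor or roof. The front and back walls (the −y and +y sides) span the full width; the two side walls fit between them.

The house frame has a circular hole of radius 230 mm through its front wall, centred at (x = 2281, z = 754).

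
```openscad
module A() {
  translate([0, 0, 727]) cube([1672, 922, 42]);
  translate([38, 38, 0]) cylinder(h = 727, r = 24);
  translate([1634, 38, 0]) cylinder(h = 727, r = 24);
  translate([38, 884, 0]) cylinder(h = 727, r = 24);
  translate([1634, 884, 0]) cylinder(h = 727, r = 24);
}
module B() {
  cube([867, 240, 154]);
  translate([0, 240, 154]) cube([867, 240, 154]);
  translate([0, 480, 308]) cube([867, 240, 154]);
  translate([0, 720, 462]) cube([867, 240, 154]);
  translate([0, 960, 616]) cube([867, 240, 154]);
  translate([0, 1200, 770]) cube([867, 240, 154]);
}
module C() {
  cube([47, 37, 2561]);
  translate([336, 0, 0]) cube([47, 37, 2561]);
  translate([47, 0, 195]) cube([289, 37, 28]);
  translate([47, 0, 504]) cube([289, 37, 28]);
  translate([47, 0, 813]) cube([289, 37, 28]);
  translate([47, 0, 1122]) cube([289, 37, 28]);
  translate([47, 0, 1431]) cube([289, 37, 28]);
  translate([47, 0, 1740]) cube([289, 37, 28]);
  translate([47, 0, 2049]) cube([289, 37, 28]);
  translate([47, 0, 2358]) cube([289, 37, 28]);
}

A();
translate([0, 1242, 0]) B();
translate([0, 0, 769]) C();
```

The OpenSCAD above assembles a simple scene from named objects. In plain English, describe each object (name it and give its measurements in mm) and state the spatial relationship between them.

A is a table: top 1672 mm (x) × 922 mm (y), 42 mm thick, upper face at z = 769 mm, on four round legs of 48 mm diameter, each leg's bounding box inset 14 mm from the nearest pair of top edges, running from z = 0 to the bottom of the top.

B is a straight staircase of 6 solid steps. Each step is 867 mm wide (x), 240 mm deep (y, the going) and 154 mm tall (the rise). The first step rests on the floor; each subsequent step sits one going further in +y and one rise higher in +z, directly behind and above the previous step with no overlap.

C is a straight ladder. Two 47×37 mm vertical rails, 2561 mm tall, stand 383 mm apart (outside-to-outside) with their front faces coplanar on the −y side. 8 rungs, each 37 mm deep and 28 mm tall, span between the inner faces of the rails, front faces flush with the rails. The lowest rung's underside is at z = 195 mm and rungs are spaced 309 mm apart (underside to underside).

The staircase is on the floor beside the table on its +y side. The ladder is on top of the table.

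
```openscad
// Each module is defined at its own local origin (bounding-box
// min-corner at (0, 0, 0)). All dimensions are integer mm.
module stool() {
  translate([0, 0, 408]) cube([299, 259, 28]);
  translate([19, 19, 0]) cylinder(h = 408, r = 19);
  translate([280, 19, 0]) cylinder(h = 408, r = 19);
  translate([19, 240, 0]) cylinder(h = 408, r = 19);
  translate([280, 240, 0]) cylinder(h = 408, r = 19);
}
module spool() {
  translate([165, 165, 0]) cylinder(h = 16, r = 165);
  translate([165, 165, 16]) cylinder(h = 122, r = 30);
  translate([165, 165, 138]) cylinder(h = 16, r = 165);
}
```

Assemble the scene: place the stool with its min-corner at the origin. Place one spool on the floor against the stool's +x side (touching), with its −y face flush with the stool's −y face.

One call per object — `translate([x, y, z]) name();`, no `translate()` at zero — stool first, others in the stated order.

stool();
translate([299, 0, 0]) spool();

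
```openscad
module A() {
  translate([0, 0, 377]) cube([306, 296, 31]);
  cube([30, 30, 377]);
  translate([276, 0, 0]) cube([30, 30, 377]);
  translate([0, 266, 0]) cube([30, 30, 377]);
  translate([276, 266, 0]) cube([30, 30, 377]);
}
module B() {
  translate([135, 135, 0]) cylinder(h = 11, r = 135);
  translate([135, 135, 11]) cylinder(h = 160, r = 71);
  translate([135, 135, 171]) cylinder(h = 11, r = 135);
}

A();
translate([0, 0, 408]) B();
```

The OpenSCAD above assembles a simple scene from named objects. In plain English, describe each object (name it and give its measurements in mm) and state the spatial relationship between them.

A is a four-legged stool. The seat is a 306×296×31 mm slab whose top surface is at z = 408 mm; four square legs, each 30×30 mm in cross-section, run from the floor (z = 0) to the underside of the seat, each flush with a corner of the seat.

B is a spool: two coaxial disc flanges of radius 135 mm and thickness 11 mm, joined by a core cylinder of radius 71 mm and height 160 mm. The lower flange rests on z = 0 and the three cylinders share a vertical axis.

The spool is on top of the stool.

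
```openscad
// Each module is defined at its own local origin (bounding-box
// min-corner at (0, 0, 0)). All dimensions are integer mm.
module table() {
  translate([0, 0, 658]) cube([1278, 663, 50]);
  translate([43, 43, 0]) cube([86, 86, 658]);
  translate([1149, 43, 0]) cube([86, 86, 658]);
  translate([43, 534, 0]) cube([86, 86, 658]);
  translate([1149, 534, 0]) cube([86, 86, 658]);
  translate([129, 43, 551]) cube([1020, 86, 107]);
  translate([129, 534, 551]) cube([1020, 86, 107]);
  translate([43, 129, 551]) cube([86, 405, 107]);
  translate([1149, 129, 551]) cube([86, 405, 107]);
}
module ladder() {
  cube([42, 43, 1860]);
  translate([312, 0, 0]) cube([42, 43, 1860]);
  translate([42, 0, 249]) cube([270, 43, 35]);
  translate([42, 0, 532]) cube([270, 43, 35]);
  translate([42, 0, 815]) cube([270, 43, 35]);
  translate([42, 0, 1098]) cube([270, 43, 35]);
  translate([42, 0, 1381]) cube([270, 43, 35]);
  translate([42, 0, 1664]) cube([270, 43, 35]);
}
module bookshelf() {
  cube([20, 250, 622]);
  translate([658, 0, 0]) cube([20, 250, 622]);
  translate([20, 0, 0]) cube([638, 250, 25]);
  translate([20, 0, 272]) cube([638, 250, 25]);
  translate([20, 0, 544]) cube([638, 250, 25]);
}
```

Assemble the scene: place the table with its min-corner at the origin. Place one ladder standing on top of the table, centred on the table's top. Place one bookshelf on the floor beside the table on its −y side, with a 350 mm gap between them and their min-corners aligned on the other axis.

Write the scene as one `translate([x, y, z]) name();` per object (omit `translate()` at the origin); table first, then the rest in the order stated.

table();
translate([462, 310, 708]) ladder();
translate([0, -600, 0]) bookshelf();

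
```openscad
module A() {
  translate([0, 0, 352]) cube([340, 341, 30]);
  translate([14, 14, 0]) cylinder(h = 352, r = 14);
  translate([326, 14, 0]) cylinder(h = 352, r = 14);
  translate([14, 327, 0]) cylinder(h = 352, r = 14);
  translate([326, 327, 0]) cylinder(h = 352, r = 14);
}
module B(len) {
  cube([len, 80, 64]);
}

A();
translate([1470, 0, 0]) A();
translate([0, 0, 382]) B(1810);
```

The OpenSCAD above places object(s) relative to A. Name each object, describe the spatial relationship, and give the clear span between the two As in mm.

A is a stool. B is a beam. A beam spans the tops of two stools. The clear span between the two stools is 1130 mm.

Second stool starts at x = 1470; first ends at x = 340; clear span = 1470 − 340 = 1130 mm.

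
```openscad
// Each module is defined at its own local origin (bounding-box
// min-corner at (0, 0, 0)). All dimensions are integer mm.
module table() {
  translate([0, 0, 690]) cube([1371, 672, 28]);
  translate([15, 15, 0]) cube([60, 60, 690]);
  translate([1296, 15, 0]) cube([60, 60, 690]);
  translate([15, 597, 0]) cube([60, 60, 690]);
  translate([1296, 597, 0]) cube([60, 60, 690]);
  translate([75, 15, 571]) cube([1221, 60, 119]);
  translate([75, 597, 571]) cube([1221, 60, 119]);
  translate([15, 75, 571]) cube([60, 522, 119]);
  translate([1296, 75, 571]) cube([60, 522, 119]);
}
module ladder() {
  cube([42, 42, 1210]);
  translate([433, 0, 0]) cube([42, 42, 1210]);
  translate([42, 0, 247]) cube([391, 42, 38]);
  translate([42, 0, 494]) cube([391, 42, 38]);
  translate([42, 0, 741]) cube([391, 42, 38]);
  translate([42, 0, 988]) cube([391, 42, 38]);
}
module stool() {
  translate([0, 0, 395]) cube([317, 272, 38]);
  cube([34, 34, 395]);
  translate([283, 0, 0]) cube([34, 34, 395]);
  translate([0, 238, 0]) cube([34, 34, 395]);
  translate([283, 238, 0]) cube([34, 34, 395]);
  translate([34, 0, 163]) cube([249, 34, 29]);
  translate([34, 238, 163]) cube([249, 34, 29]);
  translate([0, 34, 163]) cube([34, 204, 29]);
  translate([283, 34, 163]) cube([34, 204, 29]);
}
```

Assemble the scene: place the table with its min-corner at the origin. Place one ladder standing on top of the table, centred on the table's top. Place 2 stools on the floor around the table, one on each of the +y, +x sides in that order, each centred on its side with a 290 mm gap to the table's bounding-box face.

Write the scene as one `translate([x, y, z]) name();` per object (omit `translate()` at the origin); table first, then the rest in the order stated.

table();
translate([448, 315, 718]) ladder();
translate([527, 962, 0]) stool();
translate([1661, 200, 0]) stool();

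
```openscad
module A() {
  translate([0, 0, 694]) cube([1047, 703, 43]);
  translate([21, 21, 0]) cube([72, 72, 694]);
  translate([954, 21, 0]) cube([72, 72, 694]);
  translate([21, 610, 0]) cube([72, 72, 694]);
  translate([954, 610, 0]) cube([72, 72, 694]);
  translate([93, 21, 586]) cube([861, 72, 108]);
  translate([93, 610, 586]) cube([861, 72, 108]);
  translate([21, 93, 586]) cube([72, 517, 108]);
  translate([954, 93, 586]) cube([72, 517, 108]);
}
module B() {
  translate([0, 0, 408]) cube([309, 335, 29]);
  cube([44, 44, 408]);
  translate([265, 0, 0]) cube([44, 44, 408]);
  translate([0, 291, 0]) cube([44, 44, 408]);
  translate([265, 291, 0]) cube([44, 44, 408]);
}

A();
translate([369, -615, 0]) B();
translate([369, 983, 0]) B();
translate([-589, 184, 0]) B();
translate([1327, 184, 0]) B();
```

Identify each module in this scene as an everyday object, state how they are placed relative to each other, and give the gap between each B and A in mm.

A is a table. B is a stool. Four stools sit around the table at the −y, +y, −x, +x sides. The gap between each stool and the table is 280 mm.

Each stool's nearest face is 280 mm from the table's bounding box.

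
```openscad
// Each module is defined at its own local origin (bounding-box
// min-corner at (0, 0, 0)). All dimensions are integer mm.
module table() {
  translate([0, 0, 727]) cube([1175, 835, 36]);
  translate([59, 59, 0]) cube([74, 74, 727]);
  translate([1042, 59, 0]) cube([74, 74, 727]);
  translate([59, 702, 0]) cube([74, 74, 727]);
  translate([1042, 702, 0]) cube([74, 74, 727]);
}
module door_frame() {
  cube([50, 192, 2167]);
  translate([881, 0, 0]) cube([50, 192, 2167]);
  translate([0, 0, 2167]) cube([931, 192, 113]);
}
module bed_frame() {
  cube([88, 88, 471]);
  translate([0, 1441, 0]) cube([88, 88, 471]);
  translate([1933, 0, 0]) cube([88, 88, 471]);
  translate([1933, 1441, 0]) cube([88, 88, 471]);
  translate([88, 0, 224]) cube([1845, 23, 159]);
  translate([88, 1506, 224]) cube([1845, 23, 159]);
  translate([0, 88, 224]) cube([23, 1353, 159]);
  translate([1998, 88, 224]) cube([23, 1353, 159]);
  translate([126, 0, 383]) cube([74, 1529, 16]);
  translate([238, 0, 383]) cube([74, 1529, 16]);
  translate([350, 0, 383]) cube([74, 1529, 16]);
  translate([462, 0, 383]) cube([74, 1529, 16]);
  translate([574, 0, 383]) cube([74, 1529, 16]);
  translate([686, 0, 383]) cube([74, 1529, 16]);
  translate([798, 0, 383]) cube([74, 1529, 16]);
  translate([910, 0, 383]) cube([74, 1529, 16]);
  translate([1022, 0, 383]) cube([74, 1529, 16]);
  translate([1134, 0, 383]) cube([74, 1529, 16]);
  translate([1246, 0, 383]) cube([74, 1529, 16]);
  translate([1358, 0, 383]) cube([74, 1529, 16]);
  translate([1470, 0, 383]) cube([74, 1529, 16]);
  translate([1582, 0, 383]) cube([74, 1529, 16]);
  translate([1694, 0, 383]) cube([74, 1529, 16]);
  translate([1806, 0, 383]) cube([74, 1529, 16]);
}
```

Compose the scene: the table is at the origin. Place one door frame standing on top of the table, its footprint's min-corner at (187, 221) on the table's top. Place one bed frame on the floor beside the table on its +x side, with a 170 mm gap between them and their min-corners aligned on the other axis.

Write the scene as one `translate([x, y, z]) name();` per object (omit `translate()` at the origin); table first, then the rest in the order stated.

table();
translate([187, 221, 763]) door_frame();
translate([1345, 0, 0]) bed_frame();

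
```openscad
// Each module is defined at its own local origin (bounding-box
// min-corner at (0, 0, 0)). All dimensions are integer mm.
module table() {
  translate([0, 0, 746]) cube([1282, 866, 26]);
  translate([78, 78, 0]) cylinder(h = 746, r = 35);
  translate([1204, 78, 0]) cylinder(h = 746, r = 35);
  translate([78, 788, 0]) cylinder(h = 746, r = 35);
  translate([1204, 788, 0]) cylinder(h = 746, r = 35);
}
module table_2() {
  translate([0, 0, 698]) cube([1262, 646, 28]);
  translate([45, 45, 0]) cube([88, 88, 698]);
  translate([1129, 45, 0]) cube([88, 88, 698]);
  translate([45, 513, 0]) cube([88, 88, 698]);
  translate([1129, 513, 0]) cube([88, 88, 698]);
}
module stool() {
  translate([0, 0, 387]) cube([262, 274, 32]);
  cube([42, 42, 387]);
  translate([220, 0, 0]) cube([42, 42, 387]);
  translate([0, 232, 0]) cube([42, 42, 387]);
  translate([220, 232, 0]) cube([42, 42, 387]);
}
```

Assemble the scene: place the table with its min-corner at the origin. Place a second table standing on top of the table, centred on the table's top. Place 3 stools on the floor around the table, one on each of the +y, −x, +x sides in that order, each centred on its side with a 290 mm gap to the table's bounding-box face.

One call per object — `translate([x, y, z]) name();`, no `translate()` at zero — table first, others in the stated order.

table();
translate([10, 110, 772]) table_2();
translate([510, 1156, 0]) stool();
translate([-552, 296, 0]) stool();
translate([1572, 296, 0]) stool();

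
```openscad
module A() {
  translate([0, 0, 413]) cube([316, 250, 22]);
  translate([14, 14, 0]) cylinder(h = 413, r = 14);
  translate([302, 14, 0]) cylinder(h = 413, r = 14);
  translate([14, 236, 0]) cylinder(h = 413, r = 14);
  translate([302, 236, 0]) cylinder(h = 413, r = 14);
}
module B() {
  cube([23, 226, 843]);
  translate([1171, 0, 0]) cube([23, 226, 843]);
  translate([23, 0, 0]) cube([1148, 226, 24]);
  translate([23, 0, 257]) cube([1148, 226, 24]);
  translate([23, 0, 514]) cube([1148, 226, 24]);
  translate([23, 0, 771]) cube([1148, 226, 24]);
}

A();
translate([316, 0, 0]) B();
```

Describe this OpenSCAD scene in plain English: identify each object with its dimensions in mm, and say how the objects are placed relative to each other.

A is a four-legged stool. The seat is 316×250 mm, 22 mm thick, top at z = 435 mm. It stands on four round legs, each 28 mm in diameter, from z = 0 to the seat underside, each leg's axis is inset half a diameter from the nearest pair of seat edges (so the leg's bounding box is flush with the corner).

B is a bookshelf 1194 mm wide overall, 226 mm deep and 843 mm tall. The two sides are 23 mm thick vertical panels. 4 horizontal shelves of 24 mm thickness span between the inner faces of the sides; the lowest shelf sits on the floor and shelves are stacked with a clear vertical gap of 233 mm between each pair.

The bookshelf is against the stool's +x side, with their −y faces flush.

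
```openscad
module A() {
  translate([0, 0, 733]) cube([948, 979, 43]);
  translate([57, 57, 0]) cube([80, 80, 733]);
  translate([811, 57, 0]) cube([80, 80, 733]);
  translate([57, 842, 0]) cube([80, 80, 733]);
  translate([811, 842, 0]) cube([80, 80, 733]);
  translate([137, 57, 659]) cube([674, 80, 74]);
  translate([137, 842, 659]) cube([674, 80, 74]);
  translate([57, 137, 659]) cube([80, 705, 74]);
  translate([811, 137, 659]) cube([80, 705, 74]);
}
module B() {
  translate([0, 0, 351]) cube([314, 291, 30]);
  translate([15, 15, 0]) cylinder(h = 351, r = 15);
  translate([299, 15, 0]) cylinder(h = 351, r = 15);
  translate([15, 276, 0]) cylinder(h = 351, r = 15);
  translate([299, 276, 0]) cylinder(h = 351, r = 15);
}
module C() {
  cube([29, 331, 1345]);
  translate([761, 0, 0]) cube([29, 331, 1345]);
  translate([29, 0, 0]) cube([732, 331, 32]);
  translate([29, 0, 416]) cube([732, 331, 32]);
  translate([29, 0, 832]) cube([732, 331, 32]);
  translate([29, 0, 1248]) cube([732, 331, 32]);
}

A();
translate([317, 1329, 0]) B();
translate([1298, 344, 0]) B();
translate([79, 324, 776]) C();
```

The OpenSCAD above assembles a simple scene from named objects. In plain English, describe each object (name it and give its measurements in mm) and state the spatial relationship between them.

A is a table: top 948 mm (x) × 979 mm (y), 43 mm thick, upper face at z = 776 mm, on four 80×80 mm square legs, each inset 57 mm from the nearest pair of top edges, running from z = 0 to the bottom of the top. Four apron rails, 80 mm thick and 74 mm tall, run between adjacent legs with their top edges flush with the underside of the top and their outer faces flush with the legs' outer faces.

B is a four-legged stool. The seat is 314×291 mm, 30 mm thick, top at z = 381 mm. It stands on four round legs, each 30 mm in diameter, from z = 0 to the seat underside, each leg's axis is inset half a diameter from the nearest pair of seat edges (so the leg's bounding box is flush with the corner).

C is an open bookshelf. Two side panels, each 29 mm thick, 331 mm deep and 1345 mm tall, stand 790 mm apart (outside-to-outside). Between them sit 4 shelves, each 32 mm thick and 331 mm deep, spanning the full gap between the sides. The bottom shelf rests on the floor (its underside at z = 0) and the clear gap between one shelf's top and the next shelf's underside is 384 mm.

Two stools sit around the table at the +y, +x sides. The bookshelf is on top of the table, centred.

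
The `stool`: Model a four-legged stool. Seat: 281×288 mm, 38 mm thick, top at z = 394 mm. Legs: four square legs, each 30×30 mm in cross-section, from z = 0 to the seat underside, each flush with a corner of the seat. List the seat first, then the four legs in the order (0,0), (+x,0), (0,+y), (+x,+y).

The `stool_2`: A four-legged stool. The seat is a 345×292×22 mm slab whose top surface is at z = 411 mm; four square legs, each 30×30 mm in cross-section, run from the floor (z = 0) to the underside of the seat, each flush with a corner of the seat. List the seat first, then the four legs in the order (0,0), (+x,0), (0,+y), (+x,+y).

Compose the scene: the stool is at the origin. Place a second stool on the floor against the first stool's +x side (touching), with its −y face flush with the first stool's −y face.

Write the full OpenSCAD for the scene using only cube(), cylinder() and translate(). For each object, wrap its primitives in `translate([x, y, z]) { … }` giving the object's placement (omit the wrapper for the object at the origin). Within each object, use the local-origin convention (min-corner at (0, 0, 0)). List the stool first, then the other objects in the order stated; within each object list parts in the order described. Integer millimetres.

translate([0, 0, 356]) cube([281, 288, 38]);
cube([30, 30, 356]);
translate([251, 0, 0]) cube([30, 30, 356]);
translate([0, 258, 0]) cube([30, 30, 356]);
translate([251, 258, 0]) cube([30, 30, 356]);
translate([281, 0, 0]) {
  translate([0, 0, 389]) cube([345, 292, 22]);
  cube([30, 30, 389]);
  translate([315, 0, 0]) cube([30, 30, 389]);
  translate([0, 262, 0]) cube([30, 30, 389]);
  translate([315, 262, 0]) cube([30, 30, 389]);
}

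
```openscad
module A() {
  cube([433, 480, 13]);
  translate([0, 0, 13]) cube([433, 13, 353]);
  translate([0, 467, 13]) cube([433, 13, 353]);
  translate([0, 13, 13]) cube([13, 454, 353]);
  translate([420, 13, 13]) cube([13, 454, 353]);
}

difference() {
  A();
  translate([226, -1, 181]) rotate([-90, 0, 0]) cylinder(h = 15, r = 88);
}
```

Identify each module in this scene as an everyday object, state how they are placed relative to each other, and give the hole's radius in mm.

A is an open box. The open box has a circular hole through its front wall. The hole's radius is 88 mm.

The subtracted cylinder has r = 88 mm.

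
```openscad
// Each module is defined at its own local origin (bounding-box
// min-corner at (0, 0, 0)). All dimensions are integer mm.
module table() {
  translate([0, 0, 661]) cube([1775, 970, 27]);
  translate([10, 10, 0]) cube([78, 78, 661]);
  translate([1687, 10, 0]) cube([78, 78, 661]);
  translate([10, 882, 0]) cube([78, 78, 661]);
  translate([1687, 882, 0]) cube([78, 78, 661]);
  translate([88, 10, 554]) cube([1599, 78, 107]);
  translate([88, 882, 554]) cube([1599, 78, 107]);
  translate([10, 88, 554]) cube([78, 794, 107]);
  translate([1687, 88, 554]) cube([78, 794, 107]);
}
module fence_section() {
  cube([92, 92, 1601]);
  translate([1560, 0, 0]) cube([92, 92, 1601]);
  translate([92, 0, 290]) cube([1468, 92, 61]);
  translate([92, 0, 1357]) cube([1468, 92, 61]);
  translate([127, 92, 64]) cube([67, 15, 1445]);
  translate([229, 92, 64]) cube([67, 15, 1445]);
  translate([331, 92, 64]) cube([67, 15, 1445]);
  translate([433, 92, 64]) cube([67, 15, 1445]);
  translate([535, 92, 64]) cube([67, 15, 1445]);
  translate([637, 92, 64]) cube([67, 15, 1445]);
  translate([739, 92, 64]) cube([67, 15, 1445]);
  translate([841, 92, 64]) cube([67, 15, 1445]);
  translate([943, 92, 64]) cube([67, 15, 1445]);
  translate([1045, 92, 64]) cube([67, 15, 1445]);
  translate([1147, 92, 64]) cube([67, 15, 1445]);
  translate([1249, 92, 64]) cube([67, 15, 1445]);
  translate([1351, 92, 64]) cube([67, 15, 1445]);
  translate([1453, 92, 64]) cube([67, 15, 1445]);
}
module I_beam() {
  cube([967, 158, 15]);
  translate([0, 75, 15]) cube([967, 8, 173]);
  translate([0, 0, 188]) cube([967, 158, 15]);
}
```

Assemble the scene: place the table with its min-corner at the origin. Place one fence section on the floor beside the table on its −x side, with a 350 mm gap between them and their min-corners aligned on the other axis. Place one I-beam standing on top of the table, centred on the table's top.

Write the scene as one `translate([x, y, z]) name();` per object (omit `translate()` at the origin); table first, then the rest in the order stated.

table();
translate([-2002, 0, 0]) fence_section();
translate([404, 406, 688]) I_beam();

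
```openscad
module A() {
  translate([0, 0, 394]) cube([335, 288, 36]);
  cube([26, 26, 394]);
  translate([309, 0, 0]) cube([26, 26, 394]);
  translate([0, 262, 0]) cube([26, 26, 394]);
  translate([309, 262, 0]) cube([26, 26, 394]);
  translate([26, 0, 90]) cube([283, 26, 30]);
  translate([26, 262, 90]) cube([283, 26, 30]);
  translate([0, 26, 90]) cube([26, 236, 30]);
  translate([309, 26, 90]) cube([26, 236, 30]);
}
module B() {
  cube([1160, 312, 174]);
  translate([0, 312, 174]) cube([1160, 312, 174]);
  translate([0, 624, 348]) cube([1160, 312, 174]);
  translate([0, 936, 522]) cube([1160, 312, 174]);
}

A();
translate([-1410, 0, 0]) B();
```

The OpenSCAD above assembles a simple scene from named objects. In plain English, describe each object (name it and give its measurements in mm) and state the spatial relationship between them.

A is a four-legged stool. The seat is a 335×288×36 mm slab whose top surface is at z = 430 mm; four square legs, each 26×26 mm in cross-section, run from the floor (z = 0) to the underside of the seat, each flush with a corner of the seat. Four stretchers, 26 mm wide and 30 mm tall, connect adjacent legs with their undersides at z = 90 mm, each running between the inner faces of the legs it joins and aligned with the legs' outer faces on the other axis.

B is a straight staircase of 4 solid steps. Each step is 1160 mm wide (x), 312 mm deep (y, the going) and 174 mm tall (the rise). The first step rests on the floor; each subsequent step sits one going further in +y and one rise higher in +z, directly behind and above the previous step with no overlap.

The staircase is on the floor beside the stool on its −x side.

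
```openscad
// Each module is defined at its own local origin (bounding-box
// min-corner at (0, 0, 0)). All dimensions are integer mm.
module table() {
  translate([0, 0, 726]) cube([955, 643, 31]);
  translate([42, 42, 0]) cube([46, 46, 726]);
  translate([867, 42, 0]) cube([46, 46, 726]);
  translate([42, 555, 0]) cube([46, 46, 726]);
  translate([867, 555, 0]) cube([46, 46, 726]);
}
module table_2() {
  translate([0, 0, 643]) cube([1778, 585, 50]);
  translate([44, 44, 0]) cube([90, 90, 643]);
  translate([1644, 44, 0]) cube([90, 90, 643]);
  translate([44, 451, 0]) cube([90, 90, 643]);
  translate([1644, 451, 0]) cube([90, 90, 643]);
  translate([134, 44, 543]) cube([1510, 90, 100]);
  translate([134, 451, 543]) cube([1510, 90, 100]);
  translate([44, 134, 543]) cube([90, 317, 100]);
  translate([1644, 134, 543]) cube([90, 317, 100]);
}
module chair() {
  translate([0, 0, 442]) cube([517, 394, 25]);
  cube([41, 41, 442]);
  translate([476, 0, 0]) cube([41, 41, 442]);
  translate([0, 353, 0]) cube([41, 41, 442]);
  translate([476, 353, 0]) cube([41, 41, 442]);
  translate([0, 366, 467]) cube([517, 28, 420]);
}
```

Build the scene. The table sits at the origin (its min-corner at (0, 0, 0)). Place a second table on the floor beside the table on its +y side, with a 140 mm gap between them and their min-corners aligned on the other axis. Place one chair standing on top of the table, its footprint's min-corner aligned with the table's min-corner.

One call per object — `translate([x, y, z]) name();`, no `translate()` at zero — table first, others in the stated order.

table();
translate([0, 783, 0]) table_2();
translate([0, 0, 757]) chair();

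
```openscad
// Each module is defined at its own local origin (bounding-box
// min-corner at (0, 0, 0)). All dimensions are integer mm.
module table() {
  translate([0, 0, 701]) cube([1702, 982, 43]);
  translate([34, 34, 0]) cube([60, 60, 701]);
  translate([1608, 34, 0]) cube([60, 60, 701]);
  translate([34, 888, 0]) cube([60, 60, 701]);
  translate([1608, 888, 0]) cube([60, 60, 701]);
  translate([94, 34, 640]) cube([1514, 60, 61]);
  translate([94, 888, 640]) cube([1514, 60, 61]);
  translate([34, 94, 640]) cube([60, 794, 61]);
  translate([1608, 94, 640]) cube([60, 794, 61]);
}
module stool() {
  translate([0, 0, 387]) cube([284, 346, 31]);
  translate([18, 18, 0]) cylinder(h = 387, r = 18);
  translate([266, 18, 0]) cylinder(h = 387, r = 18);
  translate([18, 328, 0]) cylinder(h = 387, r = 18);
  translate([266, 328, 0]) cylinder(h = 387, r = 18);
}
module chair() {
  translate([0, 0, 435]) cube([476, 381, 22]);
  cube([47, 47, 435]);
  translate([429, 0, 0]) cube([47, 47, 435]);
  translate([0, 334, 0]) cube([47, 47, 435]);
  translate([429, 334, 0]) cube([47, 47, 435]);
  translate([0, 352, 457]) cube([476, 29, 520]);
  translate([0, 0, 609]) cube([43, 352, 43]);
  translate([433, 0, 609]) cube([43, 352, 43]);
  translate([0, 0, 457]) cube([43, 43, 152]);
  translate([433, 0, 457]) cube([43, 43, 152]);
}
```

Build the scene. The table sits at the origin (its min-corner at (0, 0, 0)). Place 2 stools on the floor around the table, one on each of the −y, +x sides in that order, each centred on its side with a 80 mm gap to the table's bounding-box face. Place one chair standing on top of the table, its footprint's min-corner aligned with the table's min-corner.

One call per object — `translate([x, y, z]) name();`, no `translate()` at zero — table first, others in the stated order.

table();
translate([709, -426, 0]) stool();
translate([1782, 318, 0]) stool();
translate([0, 0, 744]) chair();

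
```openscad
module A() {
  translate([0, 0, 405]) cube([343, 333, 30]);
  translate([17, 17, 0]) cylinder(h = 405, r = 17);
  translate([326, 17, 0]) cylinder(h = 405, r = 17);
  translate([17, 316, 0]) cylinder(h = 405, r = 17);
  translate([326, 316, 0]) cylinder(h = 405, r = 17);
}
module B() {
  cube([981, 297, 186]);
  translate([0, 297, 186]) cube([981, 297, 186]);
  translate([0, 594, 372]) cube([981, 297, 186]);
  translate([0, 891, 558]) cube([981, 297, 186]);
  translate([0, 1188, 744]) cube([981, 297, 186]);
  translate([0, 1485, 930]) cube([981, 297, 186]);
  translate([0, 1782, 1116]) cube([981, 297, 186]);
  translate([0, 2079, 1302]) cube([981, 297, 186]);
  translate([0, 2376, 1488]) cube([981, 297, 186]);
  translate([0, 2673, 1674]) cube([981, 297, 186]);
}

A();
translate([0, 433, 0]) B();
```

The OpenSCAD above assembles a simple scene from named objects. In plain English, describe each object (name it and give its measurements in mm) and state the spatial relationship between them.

A is a four-legged stool. The seat is a 343×333×30 mm slab whose top surface is at z = 435 mm; four round legs, each 34 mm in diameter, run from the floor (z = 0) to the underside of the seat, each leg's axis is inset half a diameter from the nearest pair of seat edges (so the leg's bounding box is flush with the corner).

B is a run of 10 identical solid stair steps. Each tread is 981×297 mm and each step block is 186 mm high. Step 1 rests on the floor; step k is offset from step 1 by (k−1)×297 mm in y and (k−1)×186 mm in z.

The staircase is on the floor beside the stool on its +y side.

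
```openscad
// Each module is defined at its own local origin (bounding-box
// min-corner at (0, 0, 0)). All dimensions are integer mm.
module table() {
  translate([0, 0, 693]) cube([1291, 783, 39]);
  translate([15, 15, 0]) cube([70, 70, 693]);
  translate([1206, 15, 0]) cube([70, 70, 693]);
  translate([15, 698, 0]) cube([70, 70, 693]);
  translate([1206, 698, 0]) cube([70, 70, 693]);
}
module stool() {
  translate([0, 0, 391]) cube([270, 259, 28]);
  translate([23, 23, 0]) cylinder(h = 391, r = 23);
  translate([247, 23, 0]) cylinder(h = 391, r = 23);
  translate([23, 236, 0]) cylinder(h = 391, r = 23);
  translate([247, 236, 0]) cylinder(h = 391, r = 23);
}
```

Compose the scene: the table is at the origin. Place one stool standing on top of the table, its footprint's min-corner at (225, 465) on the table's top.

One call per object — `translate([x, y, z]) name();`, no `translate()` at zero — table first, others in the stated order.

table();
translate([225, 465, 732]) stool();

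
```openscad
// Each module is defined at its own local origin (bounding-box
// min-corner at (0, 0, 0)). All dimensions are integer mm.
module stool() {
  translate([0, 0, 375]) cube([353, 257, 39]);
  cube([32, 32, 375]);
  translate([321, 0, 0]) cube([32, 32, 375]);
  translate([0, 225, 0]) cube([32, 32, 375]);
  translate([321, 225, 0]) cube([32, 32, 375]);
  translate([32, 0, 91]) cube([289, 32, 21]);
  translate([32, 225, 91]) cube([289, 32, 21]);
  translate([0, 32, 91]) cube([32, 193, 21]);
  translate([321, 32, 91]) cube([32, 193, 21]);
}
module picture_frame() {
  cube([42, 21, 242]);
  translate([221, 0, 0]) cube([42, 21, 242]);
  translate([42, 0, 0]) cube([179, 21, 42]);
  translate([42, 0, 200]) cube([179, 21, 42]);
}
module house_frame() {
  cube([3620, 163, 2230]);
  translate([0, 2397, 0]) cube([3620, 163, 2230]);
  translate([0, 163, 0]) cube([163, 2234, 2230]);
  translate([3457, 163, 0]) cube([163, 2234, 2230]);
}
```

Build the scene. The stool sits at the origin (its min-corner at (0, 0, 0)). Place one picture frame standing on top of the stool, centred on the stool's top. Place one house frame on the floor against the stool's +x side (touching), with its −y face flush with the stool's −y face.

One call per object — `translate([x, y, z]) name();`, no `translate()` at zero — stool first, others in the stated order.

stool();
translate([45, 118, 414]) picture_frame();
translate([353, 0, 0]) house_frame();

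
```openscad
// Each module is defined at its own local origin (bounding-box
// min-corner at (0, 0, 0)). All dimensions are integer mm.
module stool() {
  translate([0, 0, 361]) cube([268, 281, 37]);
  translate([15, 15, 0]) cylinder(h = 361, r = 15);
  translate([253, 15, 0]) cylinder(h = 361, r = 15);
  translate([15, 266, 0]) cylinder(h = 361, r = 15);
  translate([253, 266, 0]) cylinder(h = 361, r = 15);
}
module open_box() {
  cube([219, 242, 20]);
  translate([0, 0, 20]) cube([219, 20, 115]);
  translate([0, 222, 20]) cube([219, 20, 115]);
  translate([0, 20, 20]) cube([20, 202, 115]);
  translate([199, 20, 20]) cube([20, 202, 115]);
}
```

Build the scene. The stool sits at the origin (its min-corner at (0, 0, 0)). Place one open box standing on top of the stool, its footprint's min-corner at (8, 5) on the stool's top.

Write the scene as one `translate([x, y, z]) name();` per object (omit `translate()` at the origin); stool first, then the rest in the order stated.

stool();
translate([8, 5, 398]) open_box();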